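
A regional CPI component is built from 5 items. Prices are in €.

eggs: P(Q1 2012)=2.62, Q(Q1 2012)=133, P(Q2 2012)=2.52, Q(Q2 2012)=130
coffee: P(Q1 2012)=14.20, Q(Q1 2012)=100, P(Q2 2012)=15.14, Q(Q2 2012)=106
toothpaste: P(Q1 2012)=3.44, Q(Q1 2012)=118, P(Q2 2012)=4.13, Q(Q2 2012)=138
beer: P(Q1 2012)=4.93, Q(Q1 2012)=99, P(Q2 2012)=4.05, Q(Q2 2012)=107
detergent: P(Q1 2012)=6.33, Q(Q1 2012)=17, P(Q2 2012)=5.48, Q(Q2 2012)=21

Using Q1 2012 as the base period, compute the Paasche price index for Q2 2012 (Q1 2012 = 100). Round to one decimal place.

102.3

Paasche price index uses current-period quantities as weights.
ΣP(Q2 2012)·Q(Q2 2012) = 2.52×130 + 15.14×106 + 4.13×138 + 4.05×107 + 5.48×21 = 327.6 + 1604.84 + 569.94 + 433.35 + 115.08 = 3050.81
ΣP(Q1 2012)·Q(Q2 2012) = 2.62×130 + 14.20×106 + 3.44×138 + 4.93×107 + 6.33×21 = 340.6 + 1505.2 + 474.72 + 527.51 + 132.93 = 2980.96
Index = 3050.81 / 2980.96 × 100 = 102.3432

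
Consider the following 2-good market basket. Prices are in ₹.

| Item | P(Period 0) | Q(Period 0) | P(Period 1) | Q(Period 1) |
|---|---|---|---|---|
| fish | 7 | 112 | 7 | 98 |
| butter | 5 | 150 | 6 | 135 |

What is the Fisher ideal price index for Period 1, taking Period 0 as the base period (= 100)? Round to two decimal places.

Laspeyres component (base-period weights):
ΣP(Period 1)Q(Period 0) = 7×112 + 6×150 = 784 + 900 = 1684
ΣP(Period 0)Q(Period 0) = 7×112 + 5×150 = 784 + 750 = 1534
L = 1684 / 1534 × 100 = 109.7784
Paasche component (current-period weights):
ΣP(Period 1)Q(Period 1) = 7×98 + 6×135 = 686 + 810 = 1496
ΣP(Period 0)Q(Period 1) = 7×98 + 5×135 = 686 + 675 = 1361
P = 1496 / 1361 × 100 = 109.9192
Fisher = √(L × P) = √(109.7784 × 109.9192) = 109.8487

109.85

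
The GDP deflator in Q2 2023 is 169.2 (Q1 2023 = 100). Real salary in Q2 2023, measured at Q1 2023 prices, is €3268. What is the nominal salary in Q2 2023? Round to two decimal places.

Nominal = Real × (Index/100) = 3268 × (169.2/100)
        = 3268 × 1.692 = 5529.4560

5529.46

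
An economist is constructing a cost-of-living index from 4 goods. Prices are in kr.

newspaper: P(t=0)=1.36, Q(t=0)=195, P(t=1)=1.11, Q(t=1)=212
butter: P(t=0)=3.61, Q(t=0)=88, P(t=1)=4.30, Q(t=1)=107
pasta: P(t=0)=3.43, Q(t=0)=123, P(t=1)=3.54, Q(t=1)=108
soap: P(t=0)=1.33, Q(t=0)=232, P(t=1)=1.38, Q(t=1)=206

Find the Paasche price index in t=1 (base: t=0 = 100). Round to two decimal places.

103.26

Paasche price index uses current-period quantities as weights.
ΣP(t=1)·Q(t=1) = 1.11×212 + 4.30×107 + 3.54×108 + 1.38×206 = 235.32 + 460.1 + 382.32 + 284.28 = 1362.02
ΣP(t=0)·Q(t=1) = 1.36×212 + 3.61×107 + 3.43×108 + 1.33×206 = 288.32 + 386.27 + 370.44 + 273.98 = 1319.01
Index = 1362.02 / 1319.01 × 100 = 103.2608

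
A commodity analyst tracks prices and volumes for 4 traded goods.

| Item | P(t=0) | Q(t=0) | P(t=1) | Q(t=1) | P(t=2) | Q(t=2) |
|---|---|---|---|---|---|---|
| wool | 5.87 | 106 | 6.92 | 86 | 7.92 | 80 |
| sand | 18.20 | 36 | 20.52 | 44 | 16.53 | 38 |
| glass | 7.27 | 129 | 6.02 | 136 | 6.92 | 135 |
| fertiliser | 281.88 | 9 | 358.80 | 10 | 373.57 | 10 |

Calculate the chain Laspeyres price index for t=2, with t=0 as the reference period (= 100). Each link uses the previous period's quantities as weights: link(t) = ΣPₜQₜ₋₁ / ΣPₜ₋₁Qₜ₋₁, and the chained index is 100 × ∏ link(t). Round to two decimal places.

Link t=0→t=1:
ΣP(t=1)Q(t=0) = 6.92×106 + 20.52×36 + 6.02×129 + 358.80×9 = 733.52 + 738.72 + 776.58 + 3229.2 = 5478.02
ΣP(t=0)Q(t=0) = 5.87×106 + 18.20×36 + 7.27×129 + 281.88×9 = 622.22 + 655.2 + 937.83 + 2536.92 = 4752.17
link = 5478.02/4752.17 = 1.152741
Link t=1→t=2:
ΣP(t=2)Q(t=1) = 7.92×86 + 16.53×44 + 6.92×136 + 373.57×10 = 681.12 + 727.32 + 941.12 + 3735.7 = 6085.26
ΣP(t=1)Q(t=1) = 6.92×86 + 20.52×44 + 6.02×136 + 358.80×10 = 595.12 + 902.88 + 818.72 + 3588 = 5904.72
link = 6085.26/5904.72 = 1.030576
Chained index = 100 × 1.152741 × 1.030576 = 118.7986

118.80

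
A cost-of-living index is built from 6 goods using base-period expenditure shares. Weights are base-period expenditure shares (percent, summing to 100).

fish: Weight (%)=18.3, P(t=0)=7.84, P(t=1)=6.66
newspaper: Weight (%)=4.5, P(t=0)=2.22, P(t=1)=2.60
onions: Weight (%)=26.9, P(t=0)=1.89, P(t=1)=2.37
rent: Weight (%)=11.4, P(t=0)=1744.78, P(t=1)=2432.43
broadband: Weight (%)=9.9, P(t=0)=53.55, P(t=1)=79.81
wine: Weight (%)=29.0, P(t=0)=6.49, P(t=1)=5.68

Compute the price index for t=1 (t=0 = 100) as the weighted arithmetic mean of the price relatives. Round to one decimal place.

fish: 18.3 × (6.66/7.84) = 18.3 × 0.849490 = 15.5457
newspaper: 4.5 × (2.60/2.22) = 4.5 × 1.171171 = 5.2703
onions: 26.9 × (2.37/1.89) = 26.9 × 1.253968 = 33.7317
rent: 11.4 × (2432.43/1744.78) = 11.4 × 1.394118 = 15.8930
broadband: 9.9 × (79.81/53.55) = 9.9 × 1.490383 = 14.7548
wine: 29.0 × (5.68/6.49) = 29.0 × 0.875193 = 25.3806
Index = Σ wᵢ·(p₁ᵢ/p₀ᵢ) = 15.5457 + 5.2703 + 33.7317 + 15.8930 + 14.7548 + 25.3806 = 110.5760

110.6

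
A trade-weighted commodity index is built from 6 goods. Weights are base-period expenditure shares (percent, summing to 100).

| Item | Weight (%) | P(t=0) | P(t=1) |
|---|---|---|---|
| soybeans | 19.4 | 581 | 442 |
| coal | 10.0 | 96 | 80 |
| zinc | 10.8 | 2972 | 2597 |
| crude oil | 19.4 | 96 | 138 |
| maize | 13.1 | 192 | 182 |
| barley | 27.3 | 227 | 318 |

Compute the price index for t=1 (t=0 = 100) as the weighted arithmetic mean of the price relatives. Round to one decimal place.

111.1

soybeans: 19.4 × (442/581) = 19.4 × 0.760757 = 14.7587
coal: 10.0 × (80/96) = 10.0 × 0.833333 = 8.3333
zinc: 10.8 × (2597/2972) = 10.8 × 0.873822 = 9.4373
crude oil: 19.4 × (138/96) = 19.4 × 1.437500 = 27.8875
maize: 13.1 × (182/192) = 13.1 × 0.947917 = 12.4177
barley: 27.3 × (318/227) = 27.3 × 1.400881 = 38.2441
Index = Σ wᵢ·(p₁ᵢ/p₀ᵢ) = 14.7587 + 8.3333 + 9.4373 + 27.8875 + 12.4177 + 38.2441 = 111.0786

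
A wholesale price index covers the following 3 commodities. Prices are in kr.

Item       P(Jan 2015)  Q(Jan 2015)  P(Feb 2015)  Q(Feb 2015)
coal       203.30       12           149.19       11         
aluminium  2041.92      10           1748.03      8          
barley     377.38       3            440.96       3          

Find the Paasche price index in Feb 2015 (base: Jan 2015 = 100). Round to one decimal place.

86.0

Paasche price index uses current-period quantities as weights.
ΣP(Feb 2015)·Q(Feb 2015) = 149.19×11 + 1748.03×8 + 440.96×3 = 1641.09 + 13984.24 + 1322.88 = 16948.21
ΣP(Jan 2015)·Q(Feb 2015) = 203.30×11 + 2041.92×8 + 377.38×3 = 2236.3 + 16335.36 + 1132.14 = 19703.8
Index = 16948.21 / 19703.8 × 100 = 86.0149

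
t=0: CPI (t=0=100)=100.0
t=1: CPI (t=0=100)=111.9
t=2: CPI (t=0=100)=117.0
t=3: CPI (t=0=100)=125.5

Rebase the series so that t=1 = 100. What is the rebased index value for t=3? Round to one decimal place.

112.2

Rebased(t=3) = 125.5 / 111.9 × 100 = 112.1537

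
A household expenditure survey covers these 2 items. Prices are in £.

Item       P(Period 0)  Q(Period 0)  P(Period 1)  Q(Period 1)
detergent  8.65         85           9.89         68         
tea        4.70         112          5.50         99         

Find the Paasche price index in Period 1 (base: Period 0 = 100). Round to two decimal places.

115.52

Paasche price index uses current-period quantities as weights.
ΣP(Period 1)·Q(Period 1) = 9.89×68 + 5.50×99 = 672.52 + 544.5 = 1217.02
ΣP(Period 0)·Q(Period 1) = 8.65×68 + 4.70×99 = 588.2 + 465.3 = 1053.5
Index = 1217.02 / 1053.5 × 100 = 115.5216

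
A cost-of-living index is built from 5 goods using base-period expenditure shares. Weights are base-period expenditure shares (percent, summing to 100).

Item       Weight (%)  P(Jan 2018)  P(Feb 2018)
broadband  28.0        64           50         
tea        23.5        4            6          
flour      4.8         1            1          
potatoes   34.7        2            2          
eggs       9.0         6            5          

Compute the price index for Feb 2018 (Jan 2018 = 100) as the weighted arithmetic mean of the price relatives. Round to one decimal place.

104.1

broadband: 28.0 × (50/64) = 28.0 × 0.781250 = 21.8750
tea: 23.5 × (6/4) = 23.5 × 1.500000 = 35.2500
flour: 4.8 × (1/1) = 4.8 × 1.000000 = 4.8000
potatoes: 34.7 × (2/2) = 34.7 × 1.000000 = 34.7000
eggs: 9.0 × (5/6) = 9.0 × 0.833333 = 7.5000
Index = Σ wᵢ·(p₁ᵢ/p₀ᵢ) = 21.8750 + 35.2500 + 4.8000 + 34.7000 + 7.5000 = 104.1250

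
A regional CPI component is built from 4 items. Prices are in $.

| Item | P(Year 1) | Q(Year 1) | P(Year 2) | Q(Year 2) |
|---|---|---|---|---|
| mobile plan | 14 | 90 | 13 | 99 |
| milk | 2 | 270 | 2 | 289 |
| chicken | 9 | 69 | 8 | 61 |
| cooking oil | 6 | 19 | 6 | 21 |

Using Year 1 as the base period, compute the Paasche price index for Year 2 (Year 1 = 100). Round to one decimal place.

93.9

Paasche price index uses current-period quantities as weights.
ΣP(Year 2)·Q(Year 2) = 13×99 + 2×289 + 8×61 + 6×21 = 1287 + 578 + 488 + 126 = 2479
ΣP(Year 1)·Q(Year 2) = 14×99 + 2×289 + 9×61 + 6×21 = 1386 + 578 + 549 + 126 = 2639
Index = 2479 / 2639 × 100 = 93.9371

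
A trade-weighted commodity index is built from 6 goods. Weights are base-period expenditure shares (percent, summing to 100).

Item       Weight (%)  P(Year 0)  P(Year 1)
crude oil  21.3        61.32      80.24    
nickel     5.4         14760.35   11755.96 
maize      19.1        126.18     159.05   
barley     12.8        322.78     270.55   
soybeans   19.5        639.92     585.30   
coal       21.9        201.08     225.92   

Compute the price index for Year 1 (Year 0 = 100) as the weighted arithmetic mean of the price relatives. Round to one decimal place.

crude oil: 21.3 × (80.24/61.32) = 21.3 × 1.308545 = 27.8720
nickel: 5.4 × (11755.96/14760.35) = 5.4 × 0.796455 = 4.3009
maize: 19.1 × (159.05/126.18) = 19.1 × 1.260501 = 24.0756
barley: 12.8 × (270.55/322.78) = 12.8 × 0.838187 = 10.7288
soybeans: 19.5 × (585.30/639.92) = 19.5 × 0.914646 = 17.8356
coal: 21.9 × (225.92/201.08) = 21.9 × 1.123533 = 24.6054
Index = Σ wᵢ·(p₁ᵢ/p₀ᵢ) = 27.8720 + 4.3009 + 24.0756 + 10.7288 + 17.8356 + 24.6054 = 109.4182

109.4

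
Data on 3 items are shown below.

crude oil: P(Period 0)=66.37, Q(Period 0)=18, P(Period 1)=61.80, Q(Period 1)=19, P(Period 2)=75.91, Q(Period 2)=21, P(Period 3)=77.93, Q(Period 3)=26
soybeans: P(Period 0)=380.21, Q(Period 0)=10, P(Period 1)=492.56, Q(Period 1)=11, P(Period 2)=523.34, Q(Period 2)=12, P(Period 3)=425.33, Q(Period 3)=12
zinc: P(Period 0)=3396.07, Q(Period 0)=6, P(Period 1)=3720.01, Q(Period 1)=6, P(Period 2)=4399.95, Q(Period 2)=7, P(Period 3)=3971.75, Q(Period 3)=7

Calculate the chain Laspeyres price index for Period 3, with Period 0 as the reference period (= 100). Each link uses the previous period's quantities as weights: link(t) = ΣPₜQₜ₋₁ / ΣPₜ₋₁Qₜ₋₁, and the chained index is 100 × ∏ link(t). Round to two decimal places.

116.01

Link Period 0→Period 1:
ΣP(Period 1)Q(Period 0) = 61.80×18 + 492.56×10 + 3720.01×6 = 1112.4 + 4925.6 + 22320.06 = 28358.06
ΣP(Period 0)Q(Period 0) = 66.37×18 + 380.21×10 + 3396.07×6 = 1194.66 + 3802.1 + 20376.42 = 25373.18
link = 28358.06/25373.18 = 1.117639
Link Period 1→Period 2:
ΣP(Period 2)Q(Period 1) = 75.91×19 + 523.34×11 + 4399.95×6 = 1442.29 + 5756.74 + 26399.7 = 33598.73
ΣP(Period 1)Q(Period 1) = 61.80×19 + 492.56×11 + 3720.01×6 = 1174.2 + 5418.16 + 22320.06 = 28912.42
link = 33598.73/28912.42 = 1.162086
Link Period 2→Period 3:
ΣP(Period 3)Q(Period 2) = 77.93×21 + 425.33×12 + 3971.75×7 = 1636.53 + 5103.96 + 27802.25 = 34542.74
ΣP(Period 2)Q(Period 2) = 75.91×21 + 523.34×12 + 4399.95×7 = 1594.11 + 6280.08 + 30799.65 = 38673.84
link = 34542.74/38673.84 = 0.893181
Chained index = 100 × 1.117639 × 1.162086 × 0.893181 = 116.0058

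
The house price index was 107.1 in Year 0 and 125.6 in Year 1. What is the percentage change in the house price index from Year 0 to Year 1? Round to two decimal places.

Change = (125.6 − 107.1) / 107.1 × 100
       = 18.5 / 107.1 × 100 = 17.2736%

17.27%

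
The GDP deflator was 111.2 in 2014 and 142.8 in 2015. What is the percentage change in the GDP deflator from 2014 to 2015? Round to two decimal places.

28.42%

Change = (142.8 − 111.2) / 111.2 × 100
       = 31.6 / 111.2 × 100 = 28.4173%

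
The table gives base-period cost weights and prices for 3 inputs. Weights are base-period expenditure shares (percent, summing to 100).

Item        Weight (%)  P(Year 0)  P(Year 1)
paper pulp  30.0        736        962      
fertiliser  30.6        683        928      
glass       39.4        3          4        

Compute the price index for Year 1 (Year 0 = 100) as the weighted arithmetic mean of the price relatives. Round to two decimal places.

paper pulp: 30.0 × (962/736) = 30.0 × 1.307065 = 39.2120
fertiliser: 30.6 × (928/683) = 30.6 × 1.358712 = 41.5766
glass: 39.4 × (4/3) = 39.4 × 1.333333 = 52.5333
Index = Σ wᵢ·(p₁ᵢ/p₀ᵢ) = 39.2120 + 41.5766 + 52.5333 = 133.3219

133.32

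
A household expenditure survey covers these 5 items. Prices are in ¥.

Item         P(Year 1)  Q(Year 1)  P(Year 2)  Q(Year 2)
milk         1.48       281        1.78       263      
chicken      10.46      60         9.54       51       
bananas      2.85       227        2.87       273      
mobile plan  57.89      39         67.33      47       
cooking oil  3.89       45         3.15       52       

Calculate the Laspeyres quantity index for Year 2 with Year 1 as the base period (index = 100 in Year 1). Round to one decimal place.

Laspeyres quantity index uses base-period prices as weights.
ΣP(Year 1)·Q(Year 2) = 1.48×263 + 10.46×51 + 2.85×273 + 57.89×47 + 3.89×52 = 389.24 + 533.46 + 778.05 + 2720.83 + 202.28 = 4623.86
ΣP(Year 1)·Q(Year 1) = 1.48×281 + 10.46×60 + 2.85×227 + 57.89×39 + 3.89×45 = 415.88 + 627.6 + 646.95 + 2257.71 + 175.05 = 4123.19
Index = 4623.86 / 4123.19 × 100 = 112.1428

112.1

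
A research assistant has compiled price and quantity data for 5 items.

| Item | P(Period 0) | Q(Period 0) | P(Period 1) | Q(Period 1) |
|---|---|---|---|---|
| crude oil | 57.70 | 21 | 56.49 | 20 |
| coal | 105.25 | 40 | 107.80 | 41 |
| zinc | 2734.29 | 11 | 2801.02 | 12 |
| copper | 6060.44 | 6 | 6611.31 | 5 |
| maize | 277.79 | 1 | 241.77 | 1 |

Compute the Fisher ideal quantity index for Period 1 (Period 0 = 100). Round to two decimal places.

Laspeyres component (base-period weights):
ΣP(Period 0)Q(Period 1) = 57.70×20 + 105.25×41 + 2734.29×12 + 6060.44×5 + 277.79×1 = 1154 + 4315.25 + 32811.48 + 30302.2 + 277.79 = 68860.72
ΣP(Period 0)Q(Period 0) = 57.70×21 + 105.25×40 + 2734.29×11 + 6060.44×6 + 277.79×1 = 1211.7 + 4210 + 30077.19 + 36362.64 + 277.79 = 72139.32
L = 68860.72 / 72139.32 × 100 = 95.4552
Paasche component (current-period weights):
ΣP(Period 1)Q(Period 1) = 56.49×20 + 107.80×41 + 2801.02×12 + 6611.31×5 + 241.77×1 = 1129.8 + 4419.8 + 33612.24 + 33056.55 + 241.77 = 72460.16
ΣP(Period 1)Q(Period 0) = 56.49×21 + 107.80×40 + 2801.02×11 + 6611.31×6 + 241.77×1 = 1186.29 + 4312 + 30811.22 + 39667.86 + 241.77 = 76219.14
P = 72460.16 / 76219.14 × 100 = 95.0682
Fisher = √(L × P) = √(95.4552 × 95.0682) = 95.2615

95.26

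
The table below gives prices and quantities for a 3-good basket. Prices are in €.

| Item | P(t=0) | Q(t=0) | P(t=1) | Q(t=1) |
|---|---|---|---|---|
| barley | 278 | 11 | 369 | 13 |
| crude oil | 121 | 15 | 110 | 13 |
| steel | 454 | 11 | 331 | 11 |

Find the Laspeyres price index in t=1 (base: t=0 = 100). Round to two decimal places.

94.76

Laspeyres price index uses base-period quantities as weights.
ΣP(t=1)·Q(t=0) = 369×11 + 110×15 + 331×11 = 4059 + 1650 + 3641 = 9350
ΣP(t=0)·Q(t=0) = 278×11 + 121×15 + 454×11 = 3058 + 1815 + 4994 = 9867
Index = 9350 / 9867 × 100 = 94.7603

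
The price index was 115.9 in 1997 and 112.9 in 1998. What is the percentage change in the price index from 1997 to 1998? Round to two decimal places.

-2.59%

Change = (112.9 − 115.9) / 115.9 × 100
       = -3.0 / 115.9 × 100 = -2.5884%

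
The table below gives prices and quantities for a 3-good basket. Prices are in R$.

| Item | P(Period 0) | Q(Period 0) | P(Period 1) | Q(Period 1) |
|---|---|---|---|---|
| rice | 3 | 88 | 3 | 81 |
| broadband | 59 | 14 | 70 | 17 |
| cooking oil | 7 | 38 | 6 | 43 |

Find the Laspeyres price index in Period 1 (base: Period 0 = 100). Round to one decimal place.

108.6

Laspeyres price index uses base-period quantities as weights.
ΣP(Period 1)·Q(Period 0) = 3×88 + 70×14 + 6×38 = 264 + 980 + 228 = 1472
ΣP(Period 0)·Q(Period 0) = 3×88 + 59×14 + 7×38 = 264 + 826 + 266 = 1356
Index = 1472 / 1356 × 100 = 108.5546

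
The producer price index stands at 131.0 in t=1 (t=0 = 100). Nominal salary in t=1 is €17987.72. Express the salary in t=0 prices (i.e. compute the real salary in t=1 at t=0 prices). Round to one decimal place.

Real = Nominal ÷ (Index/100) = 17987.72 ÷ (131.0/100)
     = 17987.72 ÷ 1.310 = 13731.0840

13731.1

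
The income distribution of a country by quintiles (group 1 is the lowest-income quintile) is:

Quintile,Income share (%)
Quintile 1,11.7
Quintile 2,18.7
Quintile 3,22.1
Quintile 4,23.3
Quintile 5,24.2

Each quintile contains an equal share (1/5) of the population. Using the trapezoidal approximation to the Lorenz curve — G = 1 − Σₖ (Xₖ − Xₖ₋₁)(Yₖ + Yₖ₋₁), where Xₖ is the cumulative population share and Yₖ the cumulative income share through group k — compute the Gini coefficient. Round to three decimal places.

0.118

Cumulative income shares Yₖ: 0.1170, 0.3040, 0.5250, 0.7580, 1.0000
Σ (Xₖ−Xₖ₋₁)(Yₖ+Yₖ₋₁) = (1/5)(0.1170+0.0000) + (1/5)(0.3040+0.1170) + (1/5)(0.5250+0.3040) + (1/5)(0.7580+0.5250) + (1/5)(1.0000+0.7580)
  = 0.0234 + 0.0842 + 0.1658 + 0.2566 + 0.3516 = 0.8816
G = 1 − 0.8816 = 0.1184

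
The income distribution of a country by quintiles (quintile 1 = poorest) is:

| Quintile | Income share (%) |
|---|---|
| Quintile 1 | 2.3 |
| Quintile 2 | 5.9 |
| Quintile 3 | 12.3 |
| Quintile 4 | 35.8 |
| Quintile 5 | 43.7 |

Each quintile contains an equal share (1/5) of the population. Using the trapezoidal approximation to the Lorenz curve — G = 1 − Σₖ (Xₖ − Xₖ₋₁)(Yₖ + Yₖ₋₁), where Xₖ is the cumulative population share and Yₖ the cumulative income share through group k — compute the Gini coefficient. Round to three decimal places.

0.451

Cumulative income shares Yₖ: 0.0230, 0.0820, 0.2050, 0.5630, 1.0000
Σ (Xₖ−Xₖ₋₁)(Yₖ+Yₖ₋₁) = (1/5)(0.0230+0.0000) + (1/5)(0.0820+0.0230) + (1/5)(0.2050+0.0820) + (1/5)(0.5630+0.2050) + (1/5)(1.0000+0.5630)
  = 0.0046 + 0.0210 + 0.0574 + 0.1536 + 0.3126 = 0.5492
G = 1 − 0.5492 = 0.4508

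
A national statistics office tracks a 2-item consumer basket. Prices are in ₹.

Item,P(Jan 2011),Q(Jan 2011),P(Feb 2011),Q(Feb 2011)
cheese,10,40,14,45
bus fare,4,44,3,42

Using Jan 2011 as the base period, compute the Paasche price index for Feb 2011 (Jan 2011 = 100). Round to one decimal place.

122.3

Paasche price index uses current-period quantities as weights.
ΣP(Feb 2011)·Q(Feb 2011) = 14×45 + 3×42 = 630 + 126 = 756
ΣP(Jan 2011)·Q(Feb 2011) = 10×45 + 4×42 = 450 + 168 = 618
Index = 756 / 618 × 100 = 122.3301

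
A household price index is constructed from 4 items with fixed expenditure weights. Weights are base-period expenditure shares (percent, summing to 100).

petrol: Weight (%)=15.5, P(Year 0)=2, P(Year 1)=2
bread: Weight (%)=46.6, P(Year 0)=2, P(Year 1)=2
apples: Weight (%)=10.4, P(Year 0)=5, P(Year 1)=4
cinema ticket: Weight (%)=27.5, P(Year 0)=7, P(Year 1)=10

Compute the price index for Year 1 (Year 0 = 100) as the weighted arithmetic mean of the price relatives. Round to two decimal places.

109.71

petrol: 15.5 × (2/2) = 15.5 × 1.000000 = 15.5000
bread: 46.6 × (2/2) = 46.6 × 1.000000 = 46.6000
apples: 10.4 × (4/5) = 10.4 × 0.800000 = 8.3200
cinema ticket: 27.5 × (10/7) = 27.5 × 1.428571 = 39.2857
Index = Σ wᵢ·(p₁ᵢ/p₀ᵢ) = 15.5000 + 46.6000 + 8.3200 + 39.2857 = 109.7057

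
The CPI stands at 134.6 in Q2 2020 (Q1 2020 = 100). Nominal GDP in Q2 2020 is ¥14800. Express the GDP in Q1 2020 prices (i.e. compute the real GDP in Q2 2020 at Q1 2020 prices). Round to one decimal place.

Real = Nominal ÷ (Index/100) = 14800 ÷ (134.6/100)
     = 14800 ÷ 1.346 = 10995.5423

10995.5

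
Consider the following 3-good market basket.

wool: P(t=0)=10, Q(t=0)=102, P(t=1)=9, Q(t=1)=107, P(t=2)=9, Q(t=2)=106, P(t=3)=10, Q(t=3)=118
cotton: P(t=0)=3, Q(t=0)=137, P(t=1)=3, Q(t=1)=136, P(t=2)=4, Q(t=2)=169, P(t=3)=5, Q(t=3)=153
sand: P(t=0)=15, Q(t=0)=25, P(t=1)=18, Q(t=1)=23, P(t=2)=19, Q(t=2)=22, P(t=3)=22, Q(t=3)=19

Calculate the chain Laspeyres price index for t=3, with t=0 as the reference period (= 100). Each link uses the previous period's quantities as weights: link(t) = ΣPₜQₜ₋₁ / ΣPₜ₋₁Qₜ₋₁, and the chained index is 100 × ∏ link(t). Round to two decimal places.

125.14

Link t=0→t=1:
ΣP(t=1)Q(t=0) = 9×102 + 3×137 + 18×25 = 918 + 411 + 450 = 1779
ΣP(t=0)Q(t=0) = 10×102 + 3×137 + 15×25 = 1020 + 411 + 375 = 1806
link = 1779/1806 = 0.985050
Link t=1→t=2:
ΣP(t=2)Q(t=1) = 9×107 + 4×136 + 19×23 = 963 + 544 + 437 = 1944
ΣP(t=1)Q(t=1) = 9×107 + 3×136 + 18×23 = 963 + 408 + 414 = 1785
link = 1944/1785 = 1.089076
Link t=2→t=3:
ΣP(t=3)Q(t=2) = 10×106 + 5×169 + 22×22 = 1060 + 845 + 484 = 2389
ΣP(t=2)Q(t=2) = 9×106 + 4×169 + 19×22 = 954 + 676 + 418 = 2048
link = 2389/2048 = 1.166504
Chained index = 100 × 0.985050 × 1.089076 × 1.166504 = 125.1418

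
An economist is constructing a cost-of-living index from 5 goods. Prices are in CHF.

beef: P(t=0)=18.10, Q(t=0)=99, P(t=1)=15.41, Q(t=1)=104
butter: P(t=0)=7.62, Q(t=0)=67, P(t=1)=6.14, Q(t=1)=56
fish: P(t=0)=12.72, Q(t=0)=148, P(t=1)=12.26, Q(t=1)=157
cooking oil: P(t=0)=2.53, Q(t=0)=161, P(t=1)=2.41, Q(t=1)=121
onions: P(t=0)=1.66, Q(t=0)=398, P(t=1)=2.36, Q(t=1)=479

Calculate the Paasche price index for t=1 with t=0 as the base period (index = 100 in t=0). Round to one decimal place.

Paasche price index uses current-period quantities as weights.
ΣP(t=1)·Q(t=1) = 15.41×104 + 6.14×56 + 12.26×157 + 2.41×121 + 2.36×479 = 1602.64 + 343.84 + 1924.82 + 291.61 + 1130.44 = 5293.35
ΣP(t=0)·Q(t=1) = 18.10×104 + 7.62×56 + 12.72×157 + 2.53×121 + 1.66×479 = 1882.4 + 426.72 + 1997.04 + 306.13 + 795.14 = 5407.43
Index = 5293.35 / 5407.43 × 100 = 97.8903

97.9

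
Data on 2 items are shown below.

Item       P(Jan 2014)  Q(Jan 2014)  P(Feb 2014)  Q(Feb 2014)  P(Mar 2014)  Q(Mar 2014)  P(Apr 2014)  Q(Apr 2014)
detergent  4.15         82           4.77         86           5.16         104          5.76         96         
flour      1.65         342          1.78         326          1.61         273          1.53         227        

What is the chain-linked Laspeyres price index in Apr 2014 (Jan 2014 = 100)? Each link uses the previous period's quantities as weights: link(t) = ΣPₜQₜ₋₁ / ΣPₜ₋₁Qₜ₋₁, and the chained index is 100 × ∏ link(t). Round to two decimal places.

Link Jan 2014→Feb 2014:
ΣP(Feb 2014)Q(Jan 2014) = 4.77×82 + 1.78×342 = 391.14 + 608.76 = 999.9
ΣP(Jan 2014)Q(Jan 2014) = 4.15×82 + 1.65×342 = 340.3 + 564.3 = 904.6
link = 999.9/904.6 = 1.105350
Link Feb 2014→Mar 2014:
ΣP(Mar 2014)Q(Feb 2014) = 5.16×86 + 1.61×326 = 443.76 + 524.86 = 968.62
ΣP(Feb 2014)Q(Feb 2014) = 4.77×86 + 1.78×326 = 410.22 + 580.28 = 990.5
link = 968.62/990.5 = 0.977910
Link Mar 2014→Apr 2014:
ΣP(Apr 2014)Q(Mar 2014) = 5.76×104 + 1.53×273 = 599.04 + 417.69 = 1016.73
ΣP(Mar 2014)Q(Mar 2014) = 5.16×104 + 1.61×273 = 536.64 + 439.53 = 976.17
link = 1016.73/976.17 = 1.041550
Chained index = 100 × 1.105350 × 0.977910 × 1.041550 = 112.5846

112.58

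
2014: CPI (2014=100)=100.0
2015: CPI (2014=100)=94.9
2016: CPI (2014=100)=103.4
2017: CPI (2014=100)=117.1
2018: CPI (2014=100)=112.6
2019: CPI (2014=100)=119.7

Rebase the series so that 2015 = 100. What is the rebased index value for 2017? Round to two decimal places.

123.39

Rebased(2017) = 117.1 / 94.9 × 100 = 123.3930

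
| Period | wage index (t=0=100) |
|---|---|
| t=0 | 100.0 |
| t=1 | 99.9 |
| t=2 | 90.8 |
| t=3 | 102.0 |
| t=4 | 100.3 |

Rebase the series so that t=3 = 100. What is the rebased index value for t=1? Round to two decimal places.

Rebased(t=1) = 99.9 / 102.0 × 100 = 97.9412

97.94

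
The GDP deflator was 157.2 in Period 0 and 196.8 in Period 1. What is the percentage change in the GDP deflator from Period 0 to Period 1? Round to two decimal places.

Change = (196.8 − 157.2) / 157.2 × 100
       = 39.6 / 157.2 × 100 = 25.1908%

25.19%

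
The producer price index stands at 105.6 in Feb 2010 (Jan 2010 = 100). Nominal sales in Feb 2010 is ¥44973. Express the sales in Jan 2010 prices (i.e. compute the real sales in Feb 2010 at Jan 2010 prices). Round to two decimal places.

42588.07

Real = Nominal ÷ (Index/100) = 44973 ÷ (105.6/100)
     = 44973 ÷ 1.056 = 42588.0682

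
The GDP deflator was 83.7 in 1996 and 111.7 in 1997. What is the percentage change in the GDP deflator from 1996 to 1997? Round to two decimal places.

Change = (111.7 − 83.7) / 83.7 × 100
       = 28.0 / 83.7 × 100 = 33.4528%

33.45%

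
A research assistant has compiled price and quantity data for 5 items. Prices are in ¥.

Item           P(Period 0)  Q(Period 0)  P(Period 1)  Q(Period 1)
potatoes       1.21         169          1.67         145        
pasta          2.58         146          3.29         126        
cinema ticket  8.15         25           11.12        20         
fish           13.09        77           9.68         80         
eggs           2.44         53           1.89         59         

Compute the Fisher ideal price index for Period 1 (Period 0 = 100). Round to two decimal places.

96.63

Laspeyres component (base-period weights):
ΣP(Period 1)Q(Period 0) = 1.67×169 + 3.29×146 + 11.12×25 + 9.68×77 + 1.89×53 = 282.23 + 480.34 + 278 + 745.36 + 100.17 = 1886.1
ΣP(Period 0)Q(Period 0) = 1.21×169 + 2.58×146 + 8.15×25 + 13.09×77 + 2.44×53 = 204.49 + 376.68 + 203.75 + 1007.93 + 129.32 = 1922.17
L = 1886.1 / 1922.17 × 100 = 98.1235
Paasche component (current-period weights):
ΣP(Period 1)Q(Period 1) = 1.67×145 + 3.29×126 + 11.12×20 + 9.68×80 + 1.89×59 = 242.15 + 414.54 + 222.4 + 774.4 + 111.51 = 1765
ΣP(Period 0)Q(Period 1) = 1.21×145 + 2.58×126 + 8.15×20 + 13.09×80 + 2.44×59 = 175.45 + 325.08 + 163 + 1047.2 + 143.96 = 1854.69
P = 1765 / 1854.69 × 100 = 95.1642
Fisher = √(L × P) = √(98.1235 × 95.1642) = 96.6325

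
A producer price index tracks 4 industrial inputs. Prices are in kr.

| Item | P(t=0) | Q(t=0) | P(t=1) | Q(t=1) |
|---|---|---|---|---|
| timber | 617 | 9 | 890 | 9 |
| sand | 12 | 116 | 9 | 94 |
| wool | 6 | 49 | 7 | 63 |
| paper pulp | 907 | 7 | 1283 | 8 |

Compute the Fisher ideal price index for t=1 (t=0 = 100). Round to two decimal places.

Laspeyres component (base-period weights):
ΣP(t=1)Q(t=0) = 890×9 + 9×116 + 7×49 + 1283×7 = 8010 + 1044 + 343 + 8981 = 18378
ΣP(t=0)Q(t=0) = 617×9 + 12×116 + 6×49 + 907×7 = 5553 + 1392 + 294 + 6349 = 13588
L = 18378 / 13588 × 100 = 135.2517
Paasche component (current-period weights):
ΣP(t=1)Q(t=1) = 890×9 + 9×94 + 7×63 + 1283×8 = 8010 + 846 + 441 + 10264 = 19561
ΣP(t=0)Q(t=1) = 617×9 + 12×94 + 6×63 + 907×8 = 5553 + 1128 + 378 + 7256 = 14315
P = 19561 / 14315 × 100 = 136.6469
Fisher = √(L × P) = √(135.2517 × 136.6469) = 135.9475

135.95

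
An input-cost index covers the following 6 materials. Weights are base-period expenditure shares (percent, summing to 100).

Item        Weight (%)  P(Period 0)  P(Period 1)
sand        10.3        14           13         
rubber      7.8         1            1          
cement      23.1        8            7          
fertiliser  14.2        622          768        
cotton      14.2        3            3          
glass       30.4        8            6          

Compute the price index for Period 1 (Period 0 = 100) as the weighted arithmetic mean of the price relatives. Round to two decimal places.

sand: 10.3 × (13/14) = 10.3 × 0.928571 = 9.5643
rubber: 7.8 × (1/1) = 7.8 × 1.000000 = 7.8000
cement: 23.1 × (7/8) = 23.1 × 0.875000 = 20.2125
fertiliser: 14.2 × (768/622) = 14.2 × 1.234727 = 17.5331
cotton: 14.2 × (3/3) = 14.2 × 1.000000 = 14.2000
glass: 30.4 × (6/8) = 30.4 × 0.750000 = 22.8000
Index = Σ wᵢ·(p₁ᵢ/p₀ᵢ) = 9.5643 + 7.8000 + 20.2125 + 17.5331 + 14.2000 + 22.8000 = 92.1099

92.11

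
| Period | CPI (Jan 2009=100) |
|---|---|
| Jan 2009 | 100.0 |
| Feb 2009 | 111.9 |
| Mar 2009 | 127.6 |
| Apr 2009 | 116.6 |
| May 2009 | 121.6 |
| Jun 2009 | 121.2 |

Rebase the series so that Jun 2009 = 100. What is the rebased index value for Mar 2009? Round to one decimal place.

105.3

Rebased(Mar 2009) = 127.6 / 121.2 × 100 = 105.2805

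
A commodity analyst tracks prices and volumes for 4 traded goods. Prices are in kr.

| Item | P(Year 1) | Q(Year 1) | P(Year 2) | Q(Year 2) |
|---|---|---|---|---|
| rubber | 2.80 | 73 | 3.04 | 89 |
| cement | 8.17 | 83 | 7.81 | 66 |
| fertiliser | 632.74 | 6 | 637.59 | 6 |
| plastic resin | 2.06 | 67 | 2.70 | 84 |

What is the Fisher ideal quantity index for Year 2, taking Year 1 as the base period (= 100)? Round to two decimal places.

Laspeyres component (base-period weights):
ΣP(Year 1)Q(Year 2) = 2.80×89 + 8.17×66 + 632.74×6 + 2.06×84 = 249.2 + 539.22 + 3796.44 + 173.04 = 4757.9
ΣP(Year 1)Q(Year 1) = 2.80×73 + 8.17×83 + 632.74×6 + 2.06×67 = 204.4 + 678.11 + 3796.44 + 138.02 = 4816.97
L = 4757.9 / 4816.97 × 100 = 98.7737
Paasche component (current-period weights):
ΣP(Year 2)Q(Year 2) = 3.04×89 + 7.81×66 + 637.59×6 + 2.70×84 = 270.56 + 515.46 + 3825.54 + 226.8 = 4838.36
ΣP(Year 2)Q(Year 1) = 3.04×73 + 7.81×83 + 637.59×6 + 2.70×67 = 221.92 + 648.23 + 3825.54 + 180.9 = 4876.59
P = 4838.36 / 4876.59 × 100 = 99.2161
Fisher = √(L × P) = √(98.7737 × 99.2161) = 98.9946

98.99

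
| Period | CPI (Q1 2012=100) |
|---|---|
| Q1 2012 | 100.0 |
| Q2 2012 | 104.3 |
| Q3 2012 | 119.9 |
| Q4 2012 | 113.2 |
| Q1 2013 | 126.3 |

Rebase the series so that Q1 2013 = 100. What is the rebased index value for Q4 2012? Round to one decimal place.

89.6

Rebased(Q4 2012) = 113.2 / 126.3 × 100 = 89.6279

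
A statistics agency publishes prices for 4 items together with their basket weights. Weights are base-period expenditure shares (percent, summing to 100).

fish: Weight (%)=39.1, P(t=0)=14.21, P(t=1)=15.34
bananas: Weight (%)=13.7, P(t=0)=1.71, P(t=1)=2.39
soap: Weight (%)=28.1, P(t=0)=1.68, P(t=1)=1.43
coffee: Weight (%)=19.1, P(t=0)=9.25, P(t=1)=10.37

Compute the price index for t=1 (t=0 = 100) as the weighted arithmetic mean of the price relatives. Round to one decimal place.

106.7

fish: 39.1 × (15.34/14.21) = 39.1 × 1.079521 = 42.2093
bananas: 13.7 × (2.39/1.71) = 13.7 × 1.397661 = 19.1480
soap: 28.1 × (1.43/1.68) = 28.1 × 0.851190 = 23.9185
coffee: 19.1 × (10.37/9.25) = 19.1 × 1.121081 = 21.4126
Index = Σ wᵢ·(p₁ᵢ/p₀ᵢ) = 42.2093 + 19.1480 + 23.9185 + 21.4126 = 106.6883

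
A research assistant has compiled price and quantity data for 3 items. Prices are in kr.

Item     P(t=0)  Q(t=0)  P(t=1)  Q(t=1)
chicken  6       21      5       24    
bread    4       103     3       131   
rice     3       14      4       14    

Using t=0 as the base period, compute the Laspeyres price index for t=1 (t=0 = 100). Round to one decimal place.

Laspeyres price index uses base-period quantities as weights.
ΣP(t=1)·Q(t=0) = 5×21 + 3×103 + 4×14 = 105 + 309 + 56 = 470
ΣP(t=0)·Q(t=0) = 6×21 + 4×103 + 3×14 = 126 + 412 + 42 = 580
Index = 470 / 580 × 100 = 81.0345

81.0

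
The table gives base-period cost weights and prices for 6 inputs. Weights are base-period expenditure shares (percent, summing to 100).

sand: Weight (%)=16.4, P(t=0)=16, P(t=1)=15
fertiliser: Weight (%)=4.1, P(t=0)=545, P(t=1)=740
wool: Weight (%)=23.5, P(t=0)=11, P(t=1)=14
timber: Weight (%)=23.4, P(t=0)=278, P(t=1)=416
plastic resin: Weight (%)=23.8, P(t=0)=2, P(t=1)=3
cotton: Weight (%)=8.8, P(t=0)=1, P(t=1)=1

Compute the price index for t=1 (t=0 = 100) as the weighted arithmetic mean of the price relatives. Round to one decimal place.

sand: 16.4 × (15/16) = 16.4 × 0.937500 = 15.3750
fertiliser: 4.1 × (740/545) = 4.1 × 1.357798 = 5.5670
wool: 23.5 × (14/11) = 23.5 × 1.272727 = 29.9091
timber: 23.4 × (416/278) = 23.4 × 1.496403 = 35.0158
plastic resin: 23.8 × (3/2) = 23.8 × 1.500000 = 35.7000
cotton: 8.8 × (1/1) = 8.8 × 1.000000 = 8.8000
Index = Σ wᵢ·(p₁ᵢ/p₀ᵢ) = 15.3750 + 5.5670 + 29.9091 + 35.0158 + 35.7000 + 8.8000 = 130.3669

130.4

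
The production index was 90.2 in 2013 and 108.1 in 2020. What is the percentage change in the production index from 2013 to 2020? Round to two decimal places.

Change = (108.1 − 90.2) / 90.2 × 100
       = 17.9 / 90.2 × 100 = 19.8448%

19.84%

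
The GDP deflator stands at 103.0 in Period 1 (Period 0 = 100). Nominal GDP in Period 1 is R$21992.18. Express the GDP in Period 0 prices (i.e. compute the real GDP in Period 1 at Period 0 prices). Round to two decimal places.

21351.63

Real = Nominal ÷ (Index/100) = 21992.18 ÷ (103.0/100)
     = 21992.18 ÷ 1.030 = 21351.6311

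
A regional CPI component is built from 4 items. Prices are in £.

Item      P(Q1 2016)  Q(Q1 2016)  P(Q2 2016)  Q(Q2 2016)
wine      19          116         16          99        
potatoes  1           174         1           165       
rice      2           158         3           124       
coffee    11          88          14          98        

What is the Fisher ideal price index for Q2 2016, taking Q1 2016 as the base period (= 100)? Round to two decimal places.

102.80

Laspeyres component (base-period weights):
ΣP(Q2 2016)Q(Q1 2016) = 16×116 + 1×174 + 3×158 + 14×88 = 1856 + 174 + 474 + 1232 = 3736
ΣP(Q1 2016)Q(Q1 2016) = 19×116 + 1×174 + 2×158 + 11×88 = 2204 + 174 + 316 + 968 = 3662
L = 3736 / 3662 × 100 = 102.0208
Paasche component (current-period weights):
ΣP(Q2 2016)Q(Q2 2016) = 16×99 + 1×165 + 3×124 + 14×98 = 1584 + 165 + 372 + 1372 = 3493
ΣP(Q1 2016)Q(Q2 2016) = 19×99 + 1×165 + 2×124 + 11×98 = 1881 + 165 + 248 + 1078 = 3372
P = 3493 / 3372 × 100 = 103.5884
Fisher = √(L × P) = √(102.0208 × 103.5884) = 102.8016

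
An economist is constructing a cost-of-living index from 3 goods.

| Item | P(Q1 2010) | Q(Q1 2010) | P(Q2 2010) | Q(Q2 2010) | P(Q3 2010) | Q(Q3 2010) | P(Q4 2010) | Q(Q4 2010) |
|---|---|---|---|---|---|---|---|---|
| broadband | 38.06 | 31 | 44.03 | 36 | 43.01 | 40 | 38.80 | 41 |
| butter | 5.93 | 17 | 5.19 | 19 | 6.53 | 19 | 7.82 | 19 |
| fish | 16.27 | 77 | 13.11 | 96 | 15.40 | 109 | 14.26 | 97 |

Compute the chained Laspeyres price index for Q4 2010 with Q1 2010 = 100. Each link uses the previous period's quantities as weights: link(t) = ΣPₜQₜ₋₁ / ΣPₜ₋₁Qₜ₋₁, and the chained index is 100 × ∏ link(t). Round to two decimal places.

96.17

Link Q1 2010→Q2 2010:
ΣP(Q2 2010)Q(Q1 2010) = 44.03×31 + 5.19×17 + 13.11×77 = 1364.93 + 88.23 + 1009.47 = 2462.63
ΣP(Q1 2010)Q(Q1 2010) = 38.06×31 + 5.93×17 + 16.27×77 = 1179.86 + 100.81 + 1252.79 = 2533.46
link = 2462.63/2533.46 = 0.972042
Link Q2 2010→Q3 2010:
ΣP(Q3 2010)Q(Q2 2010) = 43.01×36 + 6.53×19 + 15.40×96 = 1548.36 + 124.07 + 1478.4 = 3150.83
ΣP(Q2 2010)Q(Q2 2010) = 44.03×36 + 5.19×19 + 13.11×96 = 1585.08 + 98.61 + 1258.56 = 2942.25
link = 3150.83/2942.25 = 1.070891
Link Q3 2010→Q4 2010:
ΣP(Q4 2010)Q(Q3 2010) = 38.80×40 + 7.82×19 + 14.26×109 = 1552 + 148.58 + 1554.34 = 3254.92
ΣP(Q3 2010)Q(Q3 2010) = 43.01×40 + 6.53×19 + 15.40×109 = 1720.4 + 124.07 + 1678.6 = 3523.07
link = 3254.92/3523.07 = 0.923887
Chained index = 100 × 0.972042 × 1.070891 × 0.923887 = 96.1722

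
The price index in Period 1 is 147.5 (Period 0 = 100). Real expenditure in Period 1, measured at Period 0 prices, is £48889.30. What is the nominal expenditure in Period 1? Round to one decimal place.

72111.7

Nominal = Real × (Index/100) = 48889.30 × (147.5/100)
        = 48889.30 × 1.475 = 72111.7175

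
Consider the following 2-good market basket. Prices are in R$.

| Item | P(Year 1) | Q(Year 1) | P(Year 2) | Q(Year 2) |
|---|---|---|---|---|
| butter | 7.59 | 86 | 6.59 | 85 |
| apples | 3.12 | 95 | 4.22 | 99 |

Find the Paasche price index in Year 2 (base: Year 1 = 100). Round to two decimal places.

Paasche price index uses current-period quantities as weights.
ΣP(Year 2)·Q(Year 2) = 6.59×85 + 4.22×99 = 560.15 + 417.78 = 977.93
ΣP(Year 1)·Q(Year 2) = 7.59×85 + 3.12×99 = 645.15 + 308.88 = 954.03
Index = 977.93 / 954.03 × 100 = 102.5052

102.51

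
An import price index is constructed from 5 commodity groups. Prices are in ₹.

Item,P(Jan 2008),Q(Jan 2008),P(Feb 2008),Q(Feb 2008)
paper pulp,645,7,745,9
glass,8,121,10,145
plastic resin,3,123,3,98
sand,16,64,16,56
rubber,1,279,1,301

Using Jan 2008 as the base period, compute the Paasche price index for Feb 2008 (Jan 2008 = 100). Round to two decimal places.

114.07

Paasche price index uses current-period quantities as weights.
ΣP(Feb 2008)·Q(Feb 2008) = 745×9 + 10×145 + 3×98 + 16×56 + 1×301 = 6705 + 1450 + 294 + 896 + 301 = 9646
ΣP(Jan 2008)·Q(Feb 2008) = 645×9 + 8×145 + 3×98 + 16×56 + 1×301 = 5805 + 1160 + 294 + 896 + 301 = 8456
Index = 9646 / 8456 × 100 = 114.0728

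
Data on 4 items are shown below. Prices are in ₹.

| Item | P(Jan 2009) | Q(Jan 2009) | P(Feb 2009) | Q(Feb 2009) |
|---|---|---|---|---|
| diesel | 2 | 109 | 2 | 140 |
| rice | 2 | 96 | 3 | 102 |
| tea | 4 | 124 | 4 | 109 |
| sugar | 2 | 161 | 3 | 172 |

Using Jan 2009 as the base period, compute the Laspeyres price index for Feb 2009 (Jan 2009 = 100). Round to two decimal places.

Laspeyres price index uses base-period quantities as weights.
ΣP(Feb 2009)·Q(Jan 2009) = 2×109 + 3×96 + 4×124 + 3×161 = 218 + 288 + 496 + 483 = 1485
ΣP(Jan 2009)·Q(Jan 2009) = 2×109 + 2×96 + 4×124 + 2×161 = 218 + 192 + 496 + 322 = 1228
Index = 1485 / 1228 × 100 = 120.9283

120.93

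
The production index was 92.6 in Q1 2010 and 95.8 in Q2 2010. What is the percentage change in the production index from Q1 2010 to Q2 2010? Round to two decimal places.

3.46%

Change = (95.8 − 92.6) / 92.6 × 100
       = 3.2 / 92.6 × 100 = 3.4557%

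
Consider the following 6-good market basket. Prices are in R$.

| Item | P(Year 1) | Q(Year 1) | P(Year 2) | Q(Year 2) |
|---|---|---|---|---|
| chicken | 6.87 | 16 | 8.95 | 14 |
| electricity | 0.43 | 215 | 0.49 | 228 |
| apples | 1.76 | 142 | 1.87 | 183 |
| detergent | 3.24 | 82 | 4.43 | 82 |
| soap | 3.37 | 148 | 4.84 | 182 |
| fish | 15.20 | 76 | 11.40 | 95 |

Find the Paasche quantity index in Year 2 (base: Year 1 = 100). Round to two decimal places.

Paasche quantity index uses current-period prices as weights.
ΣP(Year 2)·Q(Year 2) = 8.95×14 + 0.49×228 + 1.87×183 + 4.43×82 + 4.84×182 + 11.40×95 = 125.3 + 111.72 + 342.21 + 363.26 + 880.88 + 1083 = 2906.37
ΣP(Year 2)·Q(Year 1) = 8.95×16 + 0.49×215 + 1.87×142 + 4.43×82 + 4.84×148 + 11.40×76 = 143.2 + 105.35 + 265.54 + 363.26 + 716.32 + 866.4 = 2460.07
Index = 2906.37 / 2460.07 × 100 = 118.1418

118.14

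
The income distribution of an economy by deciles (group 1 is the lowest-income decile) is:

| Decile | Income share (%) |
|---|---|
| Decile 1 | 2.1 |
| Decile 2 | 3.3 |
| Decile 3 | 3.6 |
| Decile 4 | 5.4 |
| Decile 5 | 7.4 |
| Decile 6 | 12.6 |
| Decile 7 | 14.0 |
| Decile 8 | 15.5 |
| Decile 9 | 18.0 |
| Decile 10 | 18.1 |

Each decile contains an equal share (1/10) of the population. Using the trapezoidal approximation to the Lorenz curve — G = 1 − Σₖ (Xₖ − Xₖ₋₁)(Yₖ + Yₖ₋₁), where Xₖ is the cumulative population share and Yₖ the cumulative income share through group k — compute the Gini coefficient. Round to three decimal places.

Cumulative income shares Yₖ: 0.0210, 0.0540, 0.0900, 0.1440, 0.2180, 0.3440, 0.4840, 0.6390, 0.8190, 1.0000
Σ (Xₖ−Xₖ₋₁)(Yₖ+Yₖ₋₁) = (1/10)(0.0210+0.0000) + (1/10)(0.0540+0.0210) + (1/10)(0.0900+0.0540) + (1/10)(0.1440+0.0900) + (1/10)(0.2180+0.1440) + (1/10)(0.3440+0.2180) + (1/10)(0.4840+0.3440) + (1/10)(0.6390+0.4840) + (1/10)(0.8190+0.6390) + (1/10)(1.0000+0.8190)
  = 0.0021 + 0.0075 + 0.0144 + 0.0234 + 0.0362 + 0.0562 + 0.0828 + 0.1123 + 0.1458 + 0.1819 = 0.6626
G = 1 − 0.6626 = 0.3374

0.337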